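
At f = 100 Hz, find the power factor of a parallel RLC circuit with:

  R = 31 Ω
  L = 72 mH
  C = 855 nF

Step 1 — Angular frequency: ω = 2π·f = 2π·100 = 628.3 rad/s.
Step 2 — Component impedances:
  R: Z = R = 31 Ω
  L: Z = jωL = j·628.3·0.072 = 0 + j45.24 Ω
  C: Z = 1/(jωC) = -j/(ω·C) = 0 - j1861 Ω
Step 3 — Parallel combination: 1/Z_total = 1/R + 1/L + 1/C; Z_total = 21.42 + j14.32 Ω = 25.77∠33.8° Ω.
Step 4 — Power factor: PF = cos(φ) = Re(Z)/|Z| = 21.423/25.771 = 0.8313.
Step 5 — Type: Im(Z) = 14.32 ⇒ lagging (phase φ = 33.8°).

PF = 0.8313 (lagging, φ = 33.8°)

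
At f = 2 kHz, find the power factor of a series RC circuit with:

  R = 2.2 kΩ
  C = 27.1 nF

Step 1 — Angular frequency: ω = 2π·f = 2π·2000 = 1.257e+04 rad/s.
Step 2 — Component impedances:
  R: Z = R = 2200 Ω
  C: Z = 1/(jωC) = -j/(ω·C) = 0 - j2936 Ω
Step 3 — Series combination: Z_total = R + C = 2200 - j2936 Ω = 3669∠-53.2° Ω.
Step 4 — Power factor: PF = cos(φ) = Re(Z)/|Z| = 2200/3669 = 0.5996.
Step 5 — Type: Im(Z) = -2936 ⇒ leading (phase φ = -53.2°).

PF = 0.5996 (leading, φ = -53.2°)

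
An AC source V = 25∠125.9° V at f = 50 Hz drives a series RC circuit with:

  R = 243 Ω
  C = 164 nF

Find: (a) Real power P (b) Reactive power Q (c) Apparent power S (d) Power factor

Step 1 — Angular frequency: ω = 2π·f = 2π·50 = 314.2 rad/s.
Step 2 — Component impedances:
  R: Z = R = 243 Ω
  C: Z = 1/(jωC) = -j/(ω·C) = 0 - j1.941e+04 Ω
Step 3 — Series combination: Z_total = R + C = 243 - j1.941e+04 Ω = 1.941e+04∠-89.3° Ω.
Step 4 — Source phasor: V = 25∠125.9° V = -14.66 + j20.25 V.
Step 5 — Current: I = V / Z = -0.001053 - j0.0007421 A = 0.001288∠-144.8° A.
Step 6 — Complex power: S = V·I* = 0.0004031 - j0.0322 VA.
Step 7 — Real power: P = Re(S) = 0.0004031 W.
Step 8 — Reactive power: Q = Im(S) = -0.0322 VAR.
Step 9 — Apparent power: |S| = 0.0322 VA.
Step 10 — Power factor: PF = P/|S| = 0.01252 (leading).

(a) P = 0.0004031 W  (b) Q = -0.0322 VAR  (c) S = 0.0322 VA  (d) PF = 0.01252 (leading)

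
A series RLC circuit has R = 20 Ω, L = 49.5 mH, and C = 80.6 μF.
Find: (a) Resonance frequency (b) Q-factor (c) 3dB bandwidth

Step 1 — Resonance: ω₀ = 1/√(LC) = 1/√(0.0495·8.06e-05) = 500.6 rad/s.
Step 2 — f₀ = ω₀/(2π) = 79.68 Hz.
Step 3 — Series Q: Q = ω₀L/R = 500.6·0.0495/20 = 1.239.
Step 4 — Bandwidth: Δω = ω₀/Q = 404 rad/s; BW = Δω/(2π) = 64.31 Hz.

(a) f₀ = 79.68 Hz  (b) Q = 1.239  (c) BW = 64.31 Hz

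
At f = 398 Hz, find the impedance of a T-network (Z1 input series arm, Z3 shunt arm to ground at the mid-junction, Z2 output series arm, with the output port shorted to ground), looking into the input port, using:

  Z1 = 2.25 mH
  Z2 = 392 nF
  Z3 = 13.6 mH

Step 1 — Angular frequency: ω = 2π·f = 2π·398 = 2501 rad/s.
Step 2 — Component impedances:
  Z1: Z = jωL = j·2501·0.00225 = 0 + j5.627 Ω
  Z2: Z = 1/(jωC) = -j/(ω·C) = 0 - j1020 Ω
  Z3: Z = jωL = j·2501·0.0136 = 0 + j34.01 Ω
Step 3 — With the output port shorted to ground, the output series arm Z2 runs from the junction to ground; the shunt arm Z3 also runs from the junction to ground. They appear in parallel: Z3 || Z2 = 0 + j35.18 Ω.
Step 4 — Series with input arm Z1: Z_in = Z1 + (Z3 || Z2) = 0 + j40.81 Ω = 40.81∠90.0° Ω.

Z = 0 + j40.81 Ω = 40.81∠90.0° Ω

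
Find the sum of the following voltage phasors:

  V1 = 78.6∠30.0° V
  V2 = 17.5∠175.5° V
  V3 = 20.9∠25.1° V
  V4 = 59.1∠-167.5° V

Step 1 — Convert each phasor to rectangular form:
  V1 = 78.6·(cos(30.0°) + j·sin(30.0°)) = 68.07 + j39.3 V
  V2 = 17.5·(cos(175.5°) + j·sin(175.5°)) = -17.45 + j1.373 V
  V3 = 20.9·(cos(25.1°) + j·sin(25.1°)) = 18.93 + j8.866 V
  V4 = 59.1·(cos(-167.5°) + j·sin(-167.5°)) = -57.7 - j12.79 V
Step 2 — Sum components: V_total = 11.85 + j36.75 V.
Step 3 — Convert to polar: |V_total| = 38.61 V, ∠V_total = 72.1°.

V_total = 38.61∠72.1° V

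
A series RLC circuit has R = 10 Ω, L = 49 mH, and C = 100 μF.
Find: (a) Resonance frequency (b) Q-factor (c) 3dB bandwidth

Step 1 — Resonance: ω₀ = 1/√(LC) = 1/√(0.049·0.0001) = 451.8 rad/s.
Step 2 — f₀ = ω₀/(2π) = 71.9 Hz.
Step 3 — Series Q: Q = ω₀L/R = 451.8·0.049/10 = 2.214.
Step 4 — Bandwidth: Δω = ω₀/Q = 204.1 rad/s; BW = Δω/(2π) = 32.48 Hz.

(a) f₀ = 71.9 Hz  (b) Q = 2.214  (c) BW = 32.48 Hz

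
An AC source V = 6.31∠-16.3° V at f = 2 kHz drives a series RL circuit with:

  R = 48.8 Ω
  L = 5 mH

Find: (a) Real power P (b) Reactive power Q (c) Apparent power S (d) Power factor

Step 1 — Angular frequency: ω = 2π·f = 2π·2000 = 1.257e+04 rad/s.
Step 2 — Component impedances:
  R: Z = R = 48.8 Ω
  L: Z = jωL = j·1.257e+04·0.005 = 0 + j62.83 Ω
Step 3 — Series combination: Z_total = R + L = 48.8 + j62.83 Ω = 79.56∠52.2° Ω.
Step 4 — Source phasor: V = 6.31∠-16.3° V = 6.056 - j1.771 V.
Step 5 — Current: I = V / Z = 0.02911 - j0.07378 A = 0.07931∠-68.5° A.
Step 6 — Complex power: S = V·I* = 0.307 + j0.3953 VA.
Step 7 — Real power: P = Re(S) = 0.307 W.
Step 8 — Reactive power: Q = Im(S) = 0.3953 VAR.
Step 9 — Apparent power: |S| = 0.5005 VA.
Step 10 — Power factor: PF = P/|S| = 0.6134 (lagging).

(a) P = 0.307 W  (b) Q = 0.3953 VAR  (c) S = 0.5005 VA  (d) PF = 0.6134 (lagging)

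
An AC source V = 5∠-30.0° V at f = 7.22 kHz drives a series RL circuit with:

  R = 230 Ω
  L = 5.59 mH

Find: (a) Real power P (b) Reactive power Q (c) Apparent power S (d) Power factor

Step 1 — Angular frequency: ω = 2π·f = 2π·7220 = 4.536e+04 rad/s.
Step 2 — Component impedances:
  R: Z = R = 230 Ω
  L: Z = jωL = j·4.536e+04·0.00559 = 0 + j253.6 Ω
Step 3 — Series combination: Z_total = R + L = 230 + j253.6 Ω = 342.4∠47.8° Ω.
Step 4 — Source phasor: V = 5∠-30.0° V = 4.33 - j2.5 V.
Step 5 — Current: I = V / Z = 0.003088 - j0.01427 A = 0.0146∠-77.8° A.
Step 6 — Complex power: S = V·I* = 0.04906 + j0.05409 VA.
Step 7 — Real power: P = Re(S) = 0.04906 W.
Step 8 — Reactive power: Q = Im(S) = 0.05409 VAR.
Step 9 — Apparent power: |S| = 0.07302 VA.
Step 10 — Power factor: PF = P/|S| = 0.6718 (lagging).

(a) P = 0.04906 W  (b) Q = 0.05409 VAR  (c) S = 0.07302 VA  (d) PF = 0.6718 (lagging)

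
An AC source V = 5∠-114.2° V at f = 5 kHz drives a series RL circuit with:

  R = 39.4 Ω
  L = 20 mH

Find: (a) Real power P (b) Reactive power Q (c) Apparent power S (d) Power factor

Step 1 — Angular frequency: ω = 2π·f = 2π·5000 = 3.142e+04 rad/s.
Step 2 — Component impedances:
  R: Z = R = 39.4 Ω
  L: Z = jωL = j·3.142e+04·0.02 = 0 + j628.3 Ω
Step 3 — Series combination: Z_total = R + L = 39.4 + j628.3 Ω = 629.6∠86.4° Ω.
Step 4 — Source phasor: V = 5∠-114.2° V = -2.05 - j4.561 V.
Step 5 — Current: I = V / Z = -0.007434 + j0.002796 A = 0.007942∠159.4° A.
Step 6 — Complex power: S = V·I* = 0.002485 + j0.03963 VA.
Step 7 — Real power: P = Re(S) = 0.002485 W.
Step 8 — Reactive power: Q = Im(S) = 0.03963 VAR.
Step 9 — Apparent power: |S| = 0.03971 VA.
Step 10 — Power factor: PF = P/|S| = 0.06258 (lagging).

(a) P = 0.002485 W  (b) Q = 0.03963 VAR  (c) S = 0.03971 VA  (d) PF = 0.06258 (lagging)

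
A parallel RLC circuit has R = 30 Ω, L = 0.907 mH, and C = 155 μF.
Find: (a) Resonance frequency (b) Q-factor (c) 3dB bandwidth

Step 1 — Resonance: ω₀ = 1/√(LC) = 1/√(0.000907·0.000155) = 2667 rad/s.
Step 2 — f₀ = ω₀/(2π) = 424.5 Hz.
Step 3 — Parallel Q: Q = R/(ω₀L) = 30/(2667·0.000907) = 12.4.
Step 4 — Bandwidth: Δω = ω₀/Q = 215.1 rad/s; BW = Δω/(2π) = 34.23 Hz.

(a) f₀ = 424.5 Hz  (b) Q = 12.4  (c) BW = 34.23 Hz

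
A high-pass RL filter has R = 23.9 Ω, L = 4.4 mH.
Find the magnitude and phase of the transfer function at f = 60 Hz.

Step 1 — Angular frequency: ω = 2π·60 = 377 rad/s.
Step 2 — Transfer function: H(jω) = jωL/(R + jωL).
Step 3 — Numerator jωL = j·1.659; denominator R + jωL = 23.9 + j1.659.
Step 4 — H = 0.004794 + j0.06907.
Step 5 — Magnitude: |H| = 0.06924 (-23.2 dB); phase: φ = 86.0°.

|H| = 0.06924 (-23.2 dB), φ = 86.0°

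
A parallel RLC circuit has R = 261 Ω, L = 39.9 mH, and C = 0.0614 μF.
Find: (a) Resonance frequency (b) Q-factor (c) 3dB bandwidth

Step 1 — Resonance: ω₀ = 1/√(LC) = 1/√(0.0399·6.14e-08) = 2.02e+04 rad/s.
Step 2 — f₀ = ω₀/(2π) = 3216 Hz.
Step 3 — Parallel Q: Q = R/(ω₀L) = 261/(2.02e+04·0.0399) = 0.3238.
Step 4 — Bandwidth: Δω = ω₀/Q = 6.24e+04 rad/s; BW = Δω/(2π) = 9931 Hz.

(a) f₀ = 3216 Hz  (b) Q = 0.3238  (c) BW = 9931 Hz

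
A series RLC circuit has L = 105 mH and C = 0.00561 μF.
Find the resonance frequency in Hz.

Step 1 — Resonance condition Im(Z)=0 gives ω₀ = 1/√(LC).
Step 2 — ω₀ = 1/√(0.105·5.61e-09) = 4.12e+04 rad/s.
Step 3 — f₀ = ω₀/(2π) = 6558 Hz.

f₀ = 6558 Hz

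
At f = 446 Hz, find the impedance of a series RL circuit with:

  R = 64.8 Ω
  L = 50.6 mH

Step 1 — Angular frequency: ω = 2π·f = 2π·446 = 2802 rad/s.
Step 2 — Component impedances:
  R: Z = R = 64.8 Ω
  L: Z = jωL = j·2802·0.0506 = 0 + j141.8 Ω
Step 3 — Series combination: Z_total = R + L = 64.8 + j141.8 Ω = 155.9∠65.4° Ω.

Z = 64.8 + j141.8 Ω = 155.9∠65.4° Ω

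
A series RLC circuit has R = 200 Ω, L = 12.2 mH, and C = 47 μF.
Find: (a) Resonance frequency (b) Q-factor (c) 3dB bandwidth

Step 1 — Resonance condition Im(Z)=0 gives ω₀ = 1/√(LC).
Step 2 — ω₀ = 1/√(0.0122·4.7e-05) = 1321 rad/s.
Step 3 — f₀ = ω₀/(2π) = 210.2 Hz.
Step 4 — Series Q: Q = ω₀L/R = 1321·0.0122/200 = 0.08056.
Step 5 — 3dB bandwidth: Δω = ω₀/Q = 1.639e+04 rad/s; BW = Δω/(2π) = 2609 Hz.

(a) f₀ = 210.2 Hz  (b) Q = 0.08056  (c) BW = 2609 Hz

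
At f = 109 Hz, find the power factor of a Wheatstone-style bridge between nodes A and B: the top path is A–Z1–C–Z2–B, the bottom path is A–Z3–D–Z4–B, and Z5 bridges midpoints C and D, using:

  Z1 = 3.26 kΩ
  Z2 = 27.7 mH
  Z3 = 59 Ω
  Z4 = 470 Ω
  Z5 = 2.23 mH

Step 1 — Angular frequency: ω = 2π·f = 2π·109 = 684.9 rad/s.
Step 2 — Component impedances:
  Z1: Z = R = 3260 Ω
  Z2: Z = jωL = j·684.9·0.0277 = 0 + j18.97 Ω
  Z3: Z = R = 59 Ω
  Z4: Z = R = 470 Ω
  Z5: Z = jωL = j·684.9·0.00223 = 0 + j1.527 Ω
Step 3 — Bridge requires nodal analysis (the Z5 bridge couples midpoints C and D, so the two paths cannot be reduced to a simple series/parallel combination). Setting node B to ground and injecting 1 A at node A, the 3-node admittance system at A, C, D solves to V_A = Z_AB = 58.84 + j20.41 Ω = 62.28∠19.1° Ω.
Step 4 — Power factor: PF = cos(φ) = Re(Z)/|Z| = 58.84/62.28 = 0.9448.
Step 5 — Type: Im(Z) = 20.41 ⇒ lagging (phase φ = 19.1°).

PF = 0.9448 (lagging, φ = 19.1°)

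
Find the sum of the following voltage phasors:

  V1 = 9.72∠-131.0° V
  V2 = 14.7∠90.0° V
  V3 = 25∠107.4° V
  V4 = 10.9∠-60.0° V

Step 1 — Convert each phasor to rectangular form:
  V1 = 9.72·(cos(-131.0°) + j·sin(-131.0°)) = -6.377 - j7.336 V
  V2 = 14.7·(cos(90.0°) + j·sin(90.0°)) = 0 + j14.7 V
  V3 = 25·(cos(107.4°) + j·sin(107.4°)) = -7.476 + j23.86 V
  V4 = 10.9·(cos(-60.0°) + j·sin(-60.0°)) = 5.45 - j9.44 V
Step 2 — Sum components: V_total = -8.403 + j21.78 V.
Step 3 — Convert to polar: |V_total| = 23.35 V, ∠V_total = 111.1°.

V_total = 23.35∠111.1° V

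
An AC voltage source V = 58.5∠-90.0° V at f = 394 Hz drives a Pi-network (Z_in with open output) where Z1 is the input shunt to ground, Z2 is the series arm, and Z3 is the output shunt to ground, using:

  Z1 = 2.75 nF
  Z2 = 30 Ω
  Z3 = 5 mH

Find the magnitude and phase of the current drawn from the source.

Step 1 — Angular frequency: ω = 2π·f = 2π·394 = 2476 rad/s.
Step 2 — Component impedances:
  Z1: Z = 1/(jωC) = -j/(ω·C) = 0 - j1.469e+05 Ω
  Z2: Z = R = 30 Ω
  Z3: Z = jωL = j·2476·0.005 = 0 + j12.38 Ω
Step 3 — With open output, the series arm Z2 and the output shunt Z3 appear in series to ground: Z2 + Z3 = 30 + j12.38 Ω.
Step 4 — Parallel with input shunt Z1: Z_in = Z1 || (Z2 + Z3) = 30.01 + j12.37 Ω = 32.46∠22.4° Ω.
Step 5 — Source phasor: V = 58.5∠-90.0° V = 0 - j58.5 V.
Step 6 — Ohm's law: I = V / Z_total = (0 - j58.5) / (30.01 + j12.37) = -0.6871 - j1.666 A.
Step 7 — Convert to polar: |I| = 1.802 A, ∠I = -112.4°.

I = 1.802∠-112.4° A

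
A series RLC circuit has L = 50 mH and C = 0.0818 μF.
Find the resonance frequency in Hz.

Step 1 — Resonance condition Im(Z)=0 gives ω₀ = 1/√(LC).
Step 2 — ω₀ = 1/√(0.05·8.18e-08) = 1.564e+04 rad/s.
Step 3 — f₀ = ω₀/(2π) = 2489 Hz.

f₀ = 2489 Hz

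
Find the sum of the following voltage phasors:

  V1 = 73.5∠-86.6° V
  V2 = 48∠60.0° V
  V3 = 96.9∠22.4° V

Step 1 — Convert each phasor to rectangular form:
  V1 = 73.5·(cos(-86.6°) + j·sin(-86.6°)) = 4.359 - j73.37 V
  V2 = 48·(cos(60.0°) + j·sin(60.0°)) = 24 + j41.57 V
  V3 = 96.9·(cos(22.4°) + j·sin(22.4°)) = 89.59 + j36.93 V
Step 2 — Sum components: V_total = 117.9 + j5.124 V.
Step 3 — Convert to polar: |V_total| = 118.1 V, ∠V_total = 2.5°.

V_total = 118.1∠2.5° V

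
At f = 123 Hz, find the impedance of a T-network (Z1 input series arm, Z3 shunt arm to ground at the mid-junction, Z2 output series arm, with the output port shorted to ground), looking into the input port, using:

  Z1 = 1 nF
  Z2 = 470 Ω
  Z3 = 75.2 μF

Step 1 — Angular frequency: ω = 2π·f = 2π·123 = 772.8 rad/s.
Step 2 — Component impedances:
  Z1: Z = 1/(jωC) = -j/(ω·C) = 0 - j1.294e+06 Ω
  Z2: Z = R = 470 Ω
  Z3: Z = 1/(jωC) = -j/(ω·C) = 0 - j17.21 Ω
Step 3 — With the output port shorted to ground, the output series arm Z2 runs from the junction to ground; the shunt arm Z3 also runs from the junction to ground. They appear in parallel: Z3 || Z2 = 0.6291 - j17.18 Ω.
Step 4 — Series with input arm Z1: Z_in = Z1 + (Z3 || Z2) = 0.6291 - j1.294e+06 Ω = 1.294e+06∠-90.0° Ω.

Z = 0.6291 - j1.294e+06 Ω = 1.294e+06∠-90.0° Ω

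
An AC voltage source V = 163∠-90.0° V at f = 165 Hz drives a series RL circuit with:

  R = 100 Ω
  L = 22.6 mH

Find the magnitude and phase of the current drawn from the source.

Step 1 — Angular frequency: ω = 2π·f = 2π·165 = 1037 rad/s.
Step 2 — Component impedances:
  R: Z = R = 100 Ω
  L: Z = jωL = j·1037·0.0226 = 0 + j23.43 Ω
Step 3 — Series combination: Z_total = R + L = 100 + j23.43 Ω = 102.7∠13.2° Ω.
Step 4 — Source phasor: V = 163∠-90.0° V = 0 - j163 V.
Step 5 — Ohm's law: I = V / Z_total = (0 - j163) / (100 + j23.43) = -0.362 - j1.545 A.
Step 6 — Convert to polar: |I| = 1.587 A, ∠I = -103.2°.

I = 1.587∠-103.2° A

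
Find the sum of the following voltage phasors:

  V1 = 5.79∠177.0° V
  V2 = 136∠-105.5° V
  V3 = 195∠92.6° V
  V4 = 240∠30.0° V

Step 1 — Convert each phasor to rectangular form:
  V1 = 5.79·(cos(177.0°) + j·sin(177.0°)) = -5.782 + j0.303 V
  V2 = 136·(cos(-105.5°) + j·sin(-105.5°)) = -36.34 - j131.1 V
  V3 = 195·(cos(92.6°) + j·sin(92.6°)) = -8.846 + j194.8 V
  V4 = 240·(cos(30.0°) + j·sin(30.0°)) = 207.8 + j120 V
Step 2 — Sum components: V_total = 156.9 + j184 V.
Step 3 — Convert to polar: |V_total| = 241.8 V, ∠V_total = 49.6°.

V_total = 241.8∠49.6° V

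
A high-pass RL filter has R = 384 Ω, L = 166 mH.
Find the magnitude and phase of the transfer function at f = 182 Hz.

Step 1 — Angular frequency: ω = 2π·182 = 1144 rad/s.
Step 2 — Transfer function: H(jω) = jωL/(R + jωL).
Step 3 — Numerator jωL = j·189.8; denominator R + jωL = 384 + j189.8.
Step 4 — H = 0.1964 + j0.3973.
Step 5 — Magnitude: |H| = 0.4432 (-7.1 dB); phase: φ = 63.7°.

|H| = 0.4432 (-7.1 dB), φ = 63.7°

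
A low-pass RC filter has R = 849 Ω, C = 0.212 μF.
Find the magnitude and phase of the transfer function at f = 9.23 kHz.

Step 1 — Angular frequency: ω = 2π·9230 = 5.799e+04 rad/s.
Step 2 — Transfer function: H(jω) = 1/(1 + jωRC).
Step 3 — Denominator: 1 + jωRC = 1 + j·5.799e+04·849·2.12e-07 = 1 + j10.44.
Step 4 — H = 0.009095 - j0.09493.
Step 5 — Magnitude: |H| = 0.09537 (-20.4 dB); phase: φ = -84.5°.

|H| = 0.09537 (-20.4 dB), φ = -84.5°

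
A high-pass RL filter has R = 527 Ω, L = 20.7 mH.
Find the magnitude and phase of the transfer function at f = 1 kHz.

Step 1 — Angular frequency: ω = 2π·1000 = 6283 rad/s.
Step 2 — Transfer function: H(jω) = jωL/(R + jωL).
Step 3 — Numerator jωL = j·130.1; denominator R + jωL = 527 + j130.1.
Step 4 — H = 0.05741 + j0.2326.
Step 5 — Magnitude: |H| = 0.2396 (-12.4 dB); phase: φ = 76.1°.

|H| = 0.2396 (-12.4 dB), φ = 76.1°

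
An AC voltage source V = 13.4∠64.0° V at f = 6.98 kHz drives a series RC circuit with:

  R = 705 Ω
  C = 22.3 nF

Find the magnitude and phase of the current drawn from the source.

Step 1 — Angular frequency: ω = 2π·f = 2π·6980 = 4.386e+04 rad/s.
Step 2 — Component impedances:
  R: Z = R = 705 Ω
  C: Z = 1/(jωC) = -j/(ω·C) = 0 - j1022 Ω
Step 3 — Series combination: Z_total = R + C = 705 - j1022 Ω = 1242∠-55.4° Ω.
Step 4 — Source phasor: V = 13.4∠64.0° V = 5.874 + j12.04 V.
Step 5 — Ohm's law: I = V / Z_total = (5.874 + j12.04) / (705 - j1022) = -0.005299 + j0.009398 A.
Step 6 — Convert to polar: |I| = 0.01079 A, ∠I = 119.4°.

I = 0.01079∠119.4° A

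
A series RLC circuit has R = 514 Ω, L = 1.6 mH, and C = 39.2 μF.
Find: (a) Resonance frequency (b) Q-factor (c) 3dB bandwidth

Step 1 — Resonance: ω₀ = 1/√(LC) = 1/√(0.0016·3.92e-05) = 3993 rad/s.
Step 2 — f₀ = ω₀/(2π) = 635.5 Hz.
Step 3 — Series Q: Q = ω₀L/R = 3993·0.0016/514 = 0.01243.
Step 4 — Bandwidth: Δω = ω₀/Q = 3.212e+05 rad/s; BW = Δω/(2π) = 5.113e+04 Hz.

(a) f₀ = 635.5 Hz  (b) Q = 0.01243  (c) BW = 5.113e+04 Hz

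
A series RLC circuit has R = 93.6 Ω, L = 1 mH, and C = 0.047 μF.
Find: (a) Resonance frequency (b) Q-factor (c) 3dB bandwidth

Step 1 — Resonance condition Im(Z)=0 gives ω₀ = 1/√(LC).
Step 2 — ω₀ = 1/√(0.001·4.7e-08) = 1.459e+05 rad/s.
Step 3 — f₀ = ω₀/(2π) = 2.322e+04 Hz.
Step 4 — Series Q: Q = ω₀L/R = 1.459e+05·0.001/93.6 = 1.558.
Step 5 — 3dB bandwidth: Δω = ω₀/Q = 9.36e+04 rad/s; BW = Δω/(2π) = 1.49e+04 Hz.

(a) f₀ = 2.322e+04 Hz  (b) Q = 1.558  (c) BW = 1.49e+04 Hz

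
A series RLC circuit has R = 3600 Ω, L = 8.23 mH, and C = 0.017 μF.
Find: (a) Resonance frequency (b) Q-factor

Step 1 — Resonance condition Im(Z)=0 gives ω₀ = 1/√(LC).
Step 2 — ω₀ = 1/√(0.00823·1.7e-08) = 8.454e+04 rad/s.
Step 3 — f₀ = ω₀/(2π) = 1.346e+04 Hz.
Step 4 — Series Q: Q = ω₀L/R = 8.454e+04·0.00823/3600 = 0.1933.

(a) f₀ = 1.346e+04 Hz  (b) Q = 0.1933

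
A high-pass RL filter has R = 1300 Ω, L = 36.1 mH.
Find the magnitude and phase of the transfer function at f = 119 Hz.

Step 1 — Angular frequency: ω = 2π·119 = 747.7 rad/s.
Step 2 — Transfer function: H(jω) = jωL/(R + jωL).
Step 3 — Numerator jωL = j·26.99; denominator R + jωL = 1300 + j26.99.
Step 4 — H = 0.0004309 + j0.02075.
Step 5 — Magnitude: |H| = 0.02076 (-33.7 dB); phase: φ = 88.8°.

|H| = 0.02076 (-33.7 dB), φ = 88.8°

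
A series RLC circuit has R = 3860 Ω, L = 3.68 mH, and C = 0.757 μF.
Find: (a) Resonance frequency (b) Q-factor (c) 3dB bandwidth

Step 1 — Resonance: ω₀ = 1/√(LC) = 1/√(0.00368·7.57e-07) = 1.895e+04 rad/s.
Step 2 — f₀ = ω₀/(2π) = 3015 Hz.
Step 3 — Series Q: Q = ω₀L/R = 1.895e+04·0.00368/3860 = 0.01806.
Step 4 — Bandwidth: Δω = ω₀/Q = 1.049e+06 rad/s; BW = Δω/(2π) = 1.669e+05 Hz.

(a) f₀ = 3015 Hz  (b) Q = 0.01806  (c) BW = 1.669e+05 Hz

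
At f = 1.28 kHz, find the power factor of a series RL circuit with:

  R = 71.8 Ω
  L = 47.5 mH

Step 1 — Angular frequency: ω = 2π·f = 2π·1280 = 8042 rad/s.
Step 2 — Component impedances:
  R: Z = R = 71.8 Ω
  L: Z = jωL = j·8042·0.0475 = 0 + j382 Ω
Step 3 — Series combination: Z_total = R + L = 71.8 + j382 Ω = 388.7∠79.4° Ω.
Step 4 — Power factor: PF = cos(φ) = Re(Z)/|Z| = 71.8/388.7 = 0.1847.
Step 5 — Type: Im(Z) = 382 ⇒ lagging (phase φ = 79.4°).

PF = 0.1847 (lagging, φ = 79.4°)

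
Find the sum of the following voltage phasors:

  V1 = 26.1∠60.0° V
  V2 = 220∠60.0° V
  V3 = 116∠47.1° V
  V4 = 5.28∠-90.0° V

Step 1 — Convert each phasor to rectangular form:
  V1 = 26.1·(cos(60.0°) + j·sin(60.0°)) = 13.05 + j22.6 V
  V2 = 220·(cos(60.0°) + j·sin(60.0°)) = 110 + j190.5 V
  V3 = 116·(cos(47.1°) + j·sin(47.1°)) = 78.96 + j84.97 V
  V4 = 5.28·(cos(-90.0°) + j·sin(-90.0°)) = 0 - j5.28 V
Step 2 — Sum components: V_total = 202 + j292.8 V.
Step 3 — Convert to polar: |V_total| = 355.7 V, ∠V_total = 55.4°.

V_total = 355.7∠55.4° V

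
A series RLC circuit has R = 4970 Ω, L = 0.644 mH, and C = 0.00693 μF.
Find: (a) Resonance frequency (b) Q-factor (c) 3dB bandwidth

Step 1 — Resonance: ω₀ = 1/√(LC) = 1/√(0.000644·6.93e-09) = 4.734e+05 rad/s.
Step 2 — f₀ = ω₀/(2π) = 7.534e+04 Hz.
Step 3 — Series Q: Q = ω₀L/R = 4.734e+05·0.000644/4970 = 0.06134.
Step 4 — Bandwidth: Δω = ω₀/Q = 7.717e+06 rad/s; BW = Δω/(2π) = 1.228e+06 Hz.

(a) f₀ = 7.534e+04 Hz  (b) Q = 0.06134  (c) BW = 1.228e+06 Hz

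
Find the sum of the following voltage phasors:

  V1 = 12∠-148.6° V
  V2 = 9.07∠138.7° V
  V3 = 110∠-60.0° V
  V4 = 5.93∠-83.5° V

Step 1 — Convert each phasor to rectangular form:
  V1 = 12·(cos(-148.6°) + j·sin(-148.6°)) = -10.24 - j6.252 V
  V2 = 9.07·(cos(138.7°) + j·sin(138.7°)) = -6.814 + j5.986 V
  V3 = 110·(cos(-60.0°) + j·sin(-60.0°)) = 55 - j95.26 V
  V4 = 5.93·(cos(-83.5°) + j·sin(-83.5°)) = 0.6713 - j5.892 V
Step 2 — Sum components: V_total = 38.61 - j101.4 V.
Step 3 — Convert to polar: |V_total| = 108.5 V, ∠V_total = -69.2°.

V_total = 108.5∠-69.2° V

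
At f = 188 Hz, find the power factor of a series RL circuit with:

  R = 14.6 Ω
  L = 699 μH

Step 1 — Angular frequency: ω = 2π·f = 2π·188 = 1181 rad/s.
Step 2 — Component impedances:
  R: Z = R = 14.6 Ω
  L: Z = jωL = j·1181·0.000699 = 0 + j0.8257 Ω
Step 3 — Series combination: Z_total = R + L = 14.6 + j0.8257 Ω = 14.62∠3.2° Ω.
Step 4 — Power factor: PF = cos(φ) = Re(Z)/|Z| = 14.6/14.623 = 0.9984.
Step 5 — Type: Im(Z) = 0.8257 ⇒ lagging (phase φ = 3.2°).

PF = 0.9984 (lagging, φ = 3.2°)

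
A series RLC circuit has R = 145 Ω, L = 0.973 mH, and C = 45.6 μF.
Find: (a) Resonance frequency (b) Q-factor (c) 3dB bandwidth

Step 1 — Resonance condition Im(Z)=0 gives ω₀ = 1/√(LC).
Step 2 — ω₀ = 1/√(0.000973·4.56e-05) = 4747 rad/s.
Step 3 — f₀ = ω₀/(2π) = 755.6 Hz.
Step 4 — Series Q: Q = ω₀L/R = 4747·0.000973/145 = 0.03186.
Step 5 — 3dB bandwidth: Δω = ω₀/Q = 1.49e+05 rad/s; BW = Δω/(2π) = 2.372e+04 Hz.

(a) f₀ = 755.6 Hz  (b) Q = 0.03186  (c) BW = 2.372e+04 Hz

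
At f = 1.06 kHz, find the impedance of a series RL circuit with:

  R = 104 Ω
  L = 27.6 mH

Step 1 — Angular frequency: ω = 2π·f = 2π·1060 = 6660 rad/s.
Step 2 — Component impedances:
  R: Z = R = 104 Ω
  L: Z = jωL = j·6660·0.0276 = 0 + j183.8 Ω
Step 3 — Series combination: Z_total = R + L = 104 + j183.8 Ω = 211.2∠60.5° Ω.

Z = 104 + j183.8 Ω = 211.2∠60.5° Ω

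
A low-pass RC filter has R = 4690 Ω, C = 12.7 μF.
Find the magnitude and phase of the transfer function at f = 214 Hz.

Step 1 — Angular frequency: ω = 2π·214 = 1345 rad/s.
Step 2 — Transfer function: H(jω) = 1/(1 + jωRC).
Step 3 — Denominator: 1 + jωRC = 1 + j·1345·4690·1.27e-05 = 1 + j80.09.
Step 4 — H = 0.0001559 - j0.01248.
Step 5 — Magnitude: |H| = 0.01249 (-38.1 dB); phase: φ = -89.3°.

|H| = 0.01249 (-38.1 dB), φ = -89.3°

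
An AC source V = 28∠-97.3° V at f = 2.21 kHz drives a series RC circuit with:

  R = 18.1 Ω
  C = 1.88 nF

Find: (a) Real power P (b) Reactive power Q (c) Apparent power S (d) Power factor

Step 1 — Angular frequency: ω = 2π·f = 2π·2210 = 1.389e+04 rad/s.
Step 2 — Component impedances:
  R: Z = R = 18.1 Ω
  C: Z = 1/(jωC) = -j/(ω·C) = 0 - j3.831e+04 Ω
Step 3 — Series combination: Z_total = R + C = 18.1 - j3.831e+04 Ω = 3.831e+04∠-90.0° Ω.
Step 4 — Source phasor: V = 28∠-97.3° V = -3.558 - j27.77 V.
Step 5 — Current: I = V / Z = 0.000725 - j9.322e-05 A = 0.000731∠-7.3° A.
Step 6 — Complex power: S = V·I* = 9.671e-06 - j0.02047 VA.
Step 7 — Real power: P = Re(S) = 9.671e-06 W.
Step 8 — Reactive power: Q = Im(S) = -0.02047 VAR.
Step 9 — Apparent power: |S| = 0.02047 VA.
Step 10 — Power factor: PF = P/|S| = 0.0004725 (leading).

(a) P = 9.671e-06 W  (b) Q = -0.02047 VAR  (c) S = 0.02047 VA  (d) PF = 0.0004725 (leading)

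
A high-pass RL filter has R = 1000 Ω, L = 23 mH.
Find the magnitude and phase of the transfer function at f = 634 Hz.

Step 1 — Angular frequency: ω = 2π·634 = 3984 rad/s.
Step 2 — Transfer function: H(jω) = jωL/(R + jωL).
Step 3 — Numerator jωL = j·91.62; denominator R + jωL = 1000 + j91.62.
Step 4 — H = 0.008325 + j0.09086.
Step 5 — Magnitude: |H| = 0.09124 (-20.8 dB); phase: φ = 84.8°.

|H| = 0.09124 (-20.8 dB), φ = 84.8°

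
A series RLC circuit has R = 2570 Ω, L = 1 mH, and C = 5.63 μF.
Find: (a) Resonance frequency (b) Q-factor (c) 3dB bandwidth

Step 1 — Resonance: ω₀ = 1/√(LC) = 1/√(0.001·5.63e-06) = 1.333e+04 rad/s.
Step 2 — f₀ = ω₀/(2π) = 2121 Hz.
Step 3 — Series Q: Q = ω₀L/R = 1.333e+04·0.001/2570 = 0.005186.
Step 4 — Bandwidth: Δω = ω₀/Q = 2.57e+06 rad/s; BW = Δω/(2π) = 4.09e+05 Hz.

(a) f₀ = 2121 Hz  (b) Q = 0.005186  (c) BW = 4.09e+05 Hz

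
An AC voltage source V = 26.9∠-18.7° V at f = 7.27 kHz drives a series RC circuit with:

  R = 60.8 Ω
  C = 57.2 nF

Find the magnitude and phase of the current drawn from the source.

Step 1 — Angular frequency: ω = 2π·f = 2π·7270 = 4.568e+04 rad/s.
Step 2 — Component impedances:
  R: Z = R = 60.8 Ω
  C: Z = 1/(jωC) = -j/(ω·C) = 0 - j382.7 Ω
Step 3 — Series combination: Z_total = R + C = 60.8 - j382.7 Ω = 387.5∠-81.0° Ω.
Step 4 — Source phasor: V = 26.9∠-18.7° V = 25.48 - j8.624 V.
Step 5 — Ohm's law: I = V / Z_total = (25.48 - j8.624) / (60.8 - j382.7) = 0.0323 + j0.06144 A.
Step 6 — Convert to polar: |I| = 0.06941 A, ∠I = 62.3°.

I = 0.06941∠62.3° A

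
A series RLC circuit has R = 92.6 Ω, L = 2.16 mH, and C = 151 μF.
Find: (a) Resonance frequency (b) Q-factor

Step 1 — Resonance condition Im(Z)=0 gives ω₀ = 1/√(LC).
Step 2 — ω₀ = 1/√(0.00216·0.000151) = 1751 rad/s.
Step 3 — f₀ = ω₀/(2π) = 278.7 Hz.
Step 4 — Series Q: Q = ω₀L/R = 1751·0.00216/92.6 = 0.04084.

(a) f₀ = 278.7 Hz  (b) Q = 0.04084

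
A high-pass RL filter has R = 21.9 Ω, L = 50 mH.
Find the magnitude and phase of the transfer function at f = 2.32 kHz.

Step 1 — Angular frequency: ω = 2π·2320 = 1.458e+04 rad/s.
Step 2 — Transfer function: H(jω) = jωL/(R + jωL).
Step 3 — Numerator jωL = j·728.8; denominator R + jωL = 21.9 + j728.8.
Step 4 — H = 0.9991 + j0.03002.
Step 5 — Magnitude: |H| = 0.9995 (-0.0 dB); phase: φ = 1.7°.

|H| = 0.9995 (-0.0 dB), φ = 1.7°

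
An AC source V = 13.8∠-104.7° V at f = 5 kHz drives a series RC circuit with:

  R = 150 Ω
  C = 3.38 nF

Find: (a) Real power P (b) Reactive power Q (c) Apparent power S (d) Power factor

Step 1 — Angular frequency: ω = 2π·f = 2π·5000 = 3.142e+04 rad/s.
Step 2 — Component impedances:
  R: Z = R = 150 Ω
  C: Z = 1/(jωC) = -j/(ω·C) = 0 - j9417 Ω
Step 3 — Series combination: Z_total = R + C = 150 - j9417 Ω = 9419∠-89.1° Ω.
Step 4 — Source phasor: V = 13.8∠-104.7° V = -3.502 - j13.35 V.
Step 5 — Current: I = V / Z = 0.001411 - j0.0003943 A = 0.001465∠-15.6° A.
Step 6 — Complex power: S = V·I* = 0.000322 - j0.02022 VA.
Step 7 — Real power: P = Re(S) = 0.000322 W.
Step 8 — Reactive power: Q = Im(S) = -0.02022 VAR.
Step 9 — Apparent power: |S| = 0.02022 VA.
Step 10 — Power factor: PF = P/|S| = 0.01593 (leading).

(a) P = 0.000322 W  (b) Q = -0.02022 VAR  (c) S = 0.02022 VA  (d) PF = 0.01593 (leading)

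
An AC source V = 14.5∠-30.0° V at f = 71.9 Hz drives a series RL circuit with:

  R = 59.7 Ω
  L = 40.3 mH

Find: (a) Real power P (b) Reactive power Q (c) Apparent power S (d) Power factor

Step 1 — Angular frequency: ω = 2π·f = 2π·71.9 = 451.8 rad/s.
Step 2 — Component impedances:
  R: Z = R = 59.7 Ω
  L: Z = jωL = j·451.8·0.0403 = 0 + j18.21 Ω
Step 3 — Series combination: Z_total = R + L = 59.7 + j18.21 Ω = 62.41∠17.0° Ω.
Step 4 — Source phasor: V = 14.5∠-30.0° V = 12.56 - j7.25 V.
Step 5 — Current: I = V / Z = 0.1586 - j0.1698 A = 0.2323∠-47.0° A.
Step 6 — Complex power: S = V·I* = 3.222 + j0.9826 VA.
Step 7 — Real power: P = Re(S) = 3.222 W.
Step 8 — Reactive power: Q = Im(S) = 0.9826 VAR.
Step 9 — Apparent power: |S| = 3.369 VA.
Step 10 — Power factor: PF = P/|S| = 0.9565 (lagging).

(a) P = 3.222 W  (b) Q = 0.9826 VAR  (c) S = 3.369 VA  (d) PF = 0.9565 (lagging)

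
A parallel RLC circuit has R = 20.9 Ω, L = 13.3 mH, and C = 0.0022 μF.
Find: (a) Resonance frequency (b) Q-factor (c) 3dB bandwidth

Step 1 — Resonance: ω₀ = 1/√(LC) = 1/√(0.0133·2.2e-09) = 1.849e+05 rad/s.
Step 2 — f₀ = ω₀/(2π) = 2.942e+04 Hz.
Step 3 — Parallel Q: Q = R/(ω₀L) = 20.9/(1.849e+05·0.0133) = 0.0085.
Step 4 — Bandwidth: Δω = ω₀/Q = 2.175e+07 rad/s; BW = Δω/(2π) = 3.461e+06 Hz.

(a) f₀ = 2.942e+04 Hz  (b) Q = 0.0085  (c) BW = 3.461e+06 Hz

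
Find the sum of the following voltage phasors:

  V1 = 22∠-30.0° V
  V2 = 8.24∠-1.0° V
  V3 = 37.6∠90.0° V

Step 1 — Convert each phasor to rectangular form:
  V1 = 22·(cos(-30.0°) + j·sin(-30.0°)) = 19.05 - j11 V
  V2 = 8.24·(cos(-1.0°) + j·sin(-1.0°)) = 8.239 - j0.1438 V
  V3 = 37.6·(cos(90.0°) + j·sin(90.0°)) = 0 + j37.6 V
Step 2 — Sum components: V_total = 27.29 + j26.46 V.
Step 3 — Convert to polar: |V_total| = 38.01 V, ∠V_total = 44.1°.

V_total = 38.01∠44.1° V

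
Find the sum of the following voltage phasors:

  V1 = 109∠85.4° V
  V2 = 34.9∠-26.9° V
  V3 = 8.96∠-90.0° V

Step 1 — Convert each phasor to rectangular form:
  V1 = 109·(cos(85.4°) + j·sin(85.4°)) = 8.742 + j108.6 V
  V2 = 34.9·(cos(-26.9°) + j·sin(-26.9°)) = 31.12 - j15.79 V
  V3 = 8.96·(cos(-90.0°) + j·sin(-90.0°)) = 0 - j8.96 V
Step 2 — Sum components: V_total = 39.87 + j83.9 V.
Step 3 — Convert to polar: |V_total| = 92.89 V, ∠V_total = 64.6°.

V_total = 92.89∠64.6° V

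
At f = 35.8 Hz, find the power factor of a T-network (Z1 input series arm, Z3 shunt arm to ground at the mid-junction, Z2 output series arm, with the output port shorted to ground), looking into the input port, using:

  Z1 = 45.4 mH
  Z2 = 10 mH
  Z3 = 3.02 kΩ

Step 1 — Angular frequency: ω = 2π·f = 2π·35.8 = 224.9 rad/s.
Step 2 — Component impedances:
  Z1: Z = jωL = j·224.9·0.0454 = 0 + j10.21 Ω
  Z2: Z = jωL = j·224.9·0.01 = 0 + j2.249 Ω
  Z3: Z = R = 3020 Ω
Step 3 — With the output port shorted to ground, the output series arm Z2 runs from the junction to ground; the shunt arm Z3 also runs from the junction to ground. They appear in parallel: Z3 || Z2 = 0.001675 + j2.249 Ω.
Step 4 — Series with input arm Z1: Z_in = Z1 + (Z3 || Z2) = 0.001675 + j12.46 Ω = 12.46∠90.0° Ω.
Step 5 — Power factor: PF = cos(φ) = Re(Z)/|Z| = 0.001675/12.46 = 0.0001344.
Step 6 — Type: Im(Z) = 12.46 ⇒ lagging (phase φ = 90.0°).

PF = 0.0001344 (lagging, φ = 90.0°)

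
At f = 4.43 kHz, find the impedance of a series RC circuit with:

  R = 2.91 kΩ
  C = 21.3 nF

Step 1 — Angular frequency: ω = 2π·f = 2π·4430 = 2.783e+04 rad/s.
Step 2 — Component impedances:
  R: Z = R = 2910 Ω
  C: Z = 1/(jωC) = -j/(ω·C) = 0 - j1687 Ω
Step 3 — Series combination: Z_total = R + C = 2910 - j1687 Ω = 3363∠-30.1° Ω.

Z = 2910 - j1687 Ω = 3363∠-30.1° Ω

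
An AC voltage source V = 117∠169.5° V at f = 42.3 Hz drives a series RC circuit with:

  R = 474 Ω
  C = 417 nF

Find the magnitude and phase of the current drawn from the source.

Step 1 — Angular frequency: ω = 2π·f = 2π·42.3 = 265.8 rad/s.
Step 2 — Component impedances:
  R: Z = R = 474 Ω
  C: Z = 1/(jωC) = -j/(ω·C) = 0 - j9023 Ω
Step 3 — Series combination: Z_total = R + C = 474 - j9023 Ω = 9035∠-87.0° Ω.
Step 4 — Source phasor: V = 117∠169.5° V = -115 + j21.32 V.
Step 5 — Ohm's law: I = V / Z_total = (-115 + j21.32) / (474 - j9023) = -0.003025 - j0.01259 A.
Step 6 — Convert to polar: |I| = 0.01295 A, ∠I = -103.5°.

I = 0.01295∠-103.5° A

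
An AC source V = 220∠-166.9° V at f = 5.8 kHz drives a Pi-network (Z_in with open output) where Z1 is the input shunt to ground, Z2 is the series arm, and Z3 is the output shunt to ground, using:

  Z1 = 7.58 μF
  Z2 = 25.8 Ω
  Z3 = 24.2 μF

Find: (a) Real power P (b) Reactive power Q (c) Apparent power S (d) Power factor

Step 1 — Angular frequency: ω = 2π·f = 2π·5800 = 3.644e+04 rad/s.
Step 2 — Component impedances:
  Z1: Z = 1/(jωC) = -j/(ω·C) = 0 - j3.62 Ω
  Z2: Z = R = 25.8 Ω
  Z3: Z = 1/(jωC) = -j/(ω·C) = 0 - j1.134 Ω
Step 3 — With open output, the series arm Z2 and the output shunt Z3 appear in series to ground: Z2 + Z3 = 25.8 - j1.134 Ω.
Step 4 — Parallel with input shunt Z1: Z_in = Z1 || (Z2 + Z3) = 0.4913 - j3.53 Ω = 3.564∠-82.1° Ω.
Step 5 — Source phasor: V = 220∠-166.9° V = -214.3 - j49.86 V.
Step 6 — Current: I = V / Z = 5.57 - j61.48 A = 61.73∠-84.8° A.
Step 7 — Complex power: S = V·I* = 1872 - j1.345e+04 VA.
Step 8 — Real power: P = Re(S) = 1872 W.
Step 9 — Reactive power: Q = Im(S) = -1.345e+04 VAR.
Step 10 — Apparent power: |S| = 1.358e+04 VA.
Step 11 — Power factor: PF = P/|S| = 0.1379 (leading).

(a) P = 1872 W  (b) Q = -1.345e+04 VAR  (c) S = 1.358e+04 VA  (d) PF = 0.1379 (leading)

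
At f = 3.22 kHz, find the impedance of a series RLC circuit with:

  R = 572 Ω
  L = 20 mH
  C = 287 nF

Step 1 — Angular frequency: ω = 2π·f = 2π·3220 = 2.023e+04 rad/s.
Step 2 — Component impedances:
  R: Z = R = 572 Ω
  L: Z = jωL = j·2.023e+04·0.02 = 0 + j404.6 Ω
  C: Z = 1/(jωC) = -j/(ω·C) = 0 - j172.2 Ω
Step 3 — Series combination: Z_total = R + L + C = 572 + j232.4 Ω = 617.4∠22.1° Ω.

Z = 572 + j232.4 Ω = 617.4∠22.1° Ω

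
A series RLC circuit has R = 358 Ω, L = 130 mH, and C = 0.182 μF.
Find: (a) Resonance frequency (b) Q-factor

Step 1 — Resonance condition Im(Z)=0 gives ω₀ = 1/√(LC).
Step 2 — ω₀ = 1/√(0.13·1.82e-07) = 6501 rad/s.
Step 3 — f₀ = ω₀/(2π) = 1035 Hz.
Step 4 — Series Q: Q = ω₀L/R = 6501·0.13/358 = 2.361.

(a) f₀ = 1035 Hz  (b) Q = 2.361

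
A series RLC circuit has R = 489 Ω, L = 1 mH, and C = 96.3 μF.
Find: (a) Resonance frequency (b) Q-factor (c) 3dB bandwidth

Step 1 — Resonance: ω₀ = 1/√(LC) = 1/√(0.001·9.63e-05) = 3222 rad/s.
Step 2 — f₀ = ω₀/(2π) = 512.9 Hz.
Step 3 — Series Q: Q = ω₀L/R = 3222·0.001/489 = 0.00659.
Step 4 — Bandwidth: Δω = ω₀/Q = 4.89e+05 rad/s; BW = Δω/(2π) = 7.783e+04 Hz.

(a) f₀ = 512.9 Hz  (b) Q = 0.00659  (c) BW = 7.783e+04 Hz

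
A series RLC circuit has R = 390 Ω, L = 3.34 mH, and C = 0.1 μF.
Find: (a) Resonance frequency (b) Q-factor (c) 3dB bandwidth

Step 1 — Resonance condition Im(Z)=0 gives ω₀ = 1/√(LC).
Step 2 — ω₀ = 1/√(0.00334·1e-07) = 5.472e+04 rad/s.
Step 3 — f₀ = ω₀/(2π) = 8709 Hz.
Step 4 — Series Q: Q = ω₀L/R = 5.472e+04·0.00334/390 = 0.4686.
Step 5 — 3dB bandwidth: Δω = ω₀/Q = 1.168e+05 rad/s; BW = Δω/(2π) = 1.858e+04 Hz.

(a) f₀ = 8709 Hz  (b) Q = 0.4686  (c) BW = 1.858e+04 Hz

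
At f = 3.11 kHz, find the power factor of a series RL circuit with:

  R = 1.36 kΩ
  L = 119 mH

Step 1 — Angular frequency: ω = 2π·f = 2π·3110 = 1.954e+04 rad/s.
Step 2 — Component impedances:
  R: Z = R = 1360 Ω
  L: Z = jωL = j·1.954e+04·0.119 = 0 + j2325 Ω
Step 3 — Series combination: Z_total = R + L = 1360 + j2325 Ω = 2694∠59.7° Ω.
Step 4 — Power factor: PF = cos(φ) = Re(Z)/|Z| = 1360/2693.8 = 0.5049.
Step 5 — Type: Im(Z) = 2325 ⇒ lagging (phase φ = 59.7°).

PF = 0.5049 (lagging, φ = 59.7°)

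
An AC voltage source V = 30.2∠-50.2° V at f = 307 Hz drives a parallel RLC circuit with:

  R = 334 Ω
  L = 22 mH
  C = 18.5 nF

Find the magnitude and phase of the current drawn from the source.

Step 1 — Angular frequency: ω = 2π·f = 2π·307 = 1929 rad/s.
Step 2 — Component impedances:
  R: Z = R = 334 Ω
  L: Z = jωL = j·1929·0.022 = 0 + j42.44 Ω
  C: Z = 1/(jωC) = -j/(ω·C) = 0 - j2.802e+04 Ω
Step 3 — Parallel combination: 1/Z_total = 1/R + 1/L + 1/C; Z_total = 5.322 + j41.82 Ω = 42.16∠82.7° Ω.
Step 4 — Source phasor: V = 30.2∠-50.2° V = 19.33 - j23.2 V.
Step 5 — Ohm's law: I = V / Z_total = (19.33 - j23.2) / (5.322 + j41.82) = -0.488 - j0.5243 A.
Step 6 — Convert to polar: |I| = 0.7163 A, ∠I = -132.9°.

I = 0.7163∠-132.9° A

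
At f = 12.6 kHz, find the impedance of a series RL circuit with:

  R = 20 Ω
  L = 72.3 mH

Step 1 — Angular frequency: ω = 2π·f = 2π·1.26e+04 = 7.917e+04 rad/s.
Step 2 — Component impedances:
  R: Z = R = 20 Ω
  L: Z = jωL = j·7.917e+04·0.0723 = 0 + j5724 Ω
Step 3 — Series combination: Z_total = R + L = 20 + j5724 Ω = 5724∠89.8° Ω.

Z = 20 + j5724 Ω = 5724∠89.8° Ω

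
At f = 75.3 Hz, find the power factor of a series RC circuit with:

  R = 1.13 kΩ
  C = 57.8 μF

Step 1 — Angular frequency: ω = 2π·f = 2π·75.3 = 473.1 rad/s.
Step 2 — Component impedances:
  R: Z = R = 1130 Ω
  C: Z = 1/(jωC) = -j/(ω·C) = 0 - j36.57 Ω
Step 3 — Series combination: Z_total = R + C = 1130 - j36.57 Ω = 1131∠-1.9° Ω.
Step 4 — Power factor: PF = cos(φ) = Re(Z)/|Z| = 1130/1130.6 = 0.9995.
Step 5 — Type: Im(Z) = -36.57 ⇒ leading (phase φ = -1.9°).

PF = 0.9995 (leading, φ = -1.9°)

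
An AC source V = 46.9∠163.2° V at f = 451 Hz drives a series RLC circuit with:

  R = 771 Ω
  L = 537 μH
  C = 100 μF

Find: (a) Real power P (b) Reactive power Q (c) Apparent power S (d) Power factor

Step 1 — Angular frequency: ω = 2π·f = 2π·451 = 2834 rad/s.
Step 2 — Component impedances:
  R: Z = R = 771 Ω
  L: Z = jωL = j·2834·0.000537 = 0 + j1.522 Ω
  C: Z = 1/(jωC) = -j/(ω·C) = 0 - j3.529 Ω
Step 3 — Series combination: Z_total = R + L + C = 771 - j2.007 Ω = 771∠-0.1° Ω.
Step 4 — Source phasor: V = 46.9∠163.2° V = -44.9 + j13.56 V.
Step 5 — Current: I = V / Z = -0.05828 + j0.01743 A = 0.06083∠163.3° A.
Step 6 — Complex power: S = V·I* = 2.853 - j0.007427 VA.
Step 7 — Real power: P = Re(S) = 2.853 W.
Step 8 — Reactive power: Q = Im(S) = -0.007427 VAR.
Step 9 — Apparent power: |S| = 2.853 VA.
Step 10 — Power factor: PF = P/|S| = 1 (leading).

(a) P = 2.853 W  (b) Q = -0.007427 VAR  (c) S = 2.853 VA  (d) PF = 1 (leading)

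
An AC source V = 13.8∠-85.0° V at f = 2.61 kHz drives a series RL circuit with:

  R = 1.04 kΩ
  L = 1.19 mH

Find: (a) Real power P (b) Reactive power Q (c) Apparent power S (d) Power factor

Step 1 — Angular frequency: ω = 2π·f = 2π·2610 = 1.64e+04 rad/s.
Step 2 — Component impedances:
  R: Z = R = 1040 Ω
  L: Z = jωL = j·1.64e+04·0.00119 = 0 + j19.51 Ω
Step 3 — Series combination: Z_total = R + L = 1040 + j19.51 Ω = 1040∠1.1° Ω.
Step 4 — Source phasor: V = 13.8∠-85.0° V = 1.203 - j13.75 V.
Step 5 — Current: I = V / Z = 0.0009081 - j0.01324 A = 0.01327∠-86.1° A.
Step 6 — Complex power: S = V·I* = 0.1831 + j0.003435 VA.
Step 7 — Real power: P = Re(S) = 0.1831 W.
Step 8 — Reactive power: Q = Im(S) = 0.003435 VAR.
Step 9 — Apparent power: |S| = 0.1831 VA.
Step 10 — Power factor: PF = P/|S| = 0.9998 (lagging).

(a) P = 0.1831 W  (b) Q = 0.003435 VAR  (c) S = 0.1831 VA  (d) PF = 0.9998 (lagging)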